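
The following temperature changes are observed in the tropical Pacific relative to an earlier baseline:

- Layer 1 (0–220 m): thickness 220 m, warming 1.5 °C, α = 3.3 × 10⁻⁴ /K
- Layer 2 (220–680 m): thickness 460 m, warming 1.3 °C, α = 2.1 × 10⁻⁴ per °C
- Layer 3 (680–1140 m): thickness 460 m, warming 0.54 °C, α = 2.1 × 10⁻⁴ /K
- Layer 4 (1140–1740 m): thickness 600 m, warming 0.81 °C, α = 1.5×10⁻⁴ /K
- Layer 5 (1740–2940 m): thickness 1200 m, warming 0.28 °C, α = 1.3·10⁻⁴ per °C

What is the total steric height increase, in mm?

220 × 1.5 × 3.3×10⁻⁴ = 0.10890 m
220–680 m: 1.3 × 2.1×10⁻⁴ × 460 = 0.12558 m
680–1140 m: 460 × 0.54 × 2.1×10⁻⁴ = 0.052164 m
Layer 4: 1.5×10⁻⁴ × 0.81 × 600 = 0.07290 m
1740–2940 m: 1200 × 1.3×10⁻⁴ × 0.28 = 0.04368 m
Δh = 0.10890 + 0.12558 + 0.052164 + 0.07290 + 0.04368 = 0.403224 m

Δh ≈ 403 mm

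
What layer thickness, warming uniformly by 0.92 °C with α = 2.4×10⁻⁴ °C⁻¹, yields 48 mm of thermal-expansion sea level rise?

H ≈ 217 m

H = Δh/(αΔT) = 0.048 / (2.4×10⁻⁴ × 0.92) ≈ 217.4 m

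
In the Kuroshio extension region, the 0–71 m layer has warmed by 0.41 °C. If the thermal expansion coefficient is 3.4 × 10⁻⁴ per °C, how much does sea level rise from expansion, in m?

Δh = αΔT·H = 3.4×10⁻⁴ × 0.41 × 71 = 0.0098974 m

Δh ≈ 0.00990 m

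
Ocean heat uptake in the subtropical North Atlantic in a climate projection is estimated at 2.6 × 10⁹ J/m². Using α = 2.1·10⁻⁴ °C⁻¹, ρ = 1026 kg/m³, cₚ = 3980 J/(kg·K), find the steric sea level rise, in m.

Δh = 0.134 m

Δh = αQ/(ρcₚ) = 2.1×10⁻⁴ × 2.6×10⁹ / (1026 × 3980) ≈ 0.13371 m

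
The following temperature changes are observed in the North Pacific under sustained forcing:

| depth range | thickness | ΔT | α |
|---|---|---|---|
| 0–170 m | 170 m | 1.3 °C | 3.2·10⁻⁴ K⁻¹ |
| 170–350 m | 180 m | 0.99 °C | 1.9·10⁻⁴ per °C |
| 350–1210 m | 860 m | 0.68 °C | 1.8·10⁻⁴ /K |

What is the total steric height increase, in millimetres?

about 210 mm

0–170 m: 1.3 × 3.2×10⁻⁴ × 170 = 0.07072 m
170–350 m: 180 × 1.9×10⁻⁴ × 0.99 = 0.033858 m
860 × 1.8×10⁻⁴ × 0.68 = 0.105264 m
Δh = 0.07072 + 0.033858 + 0.105264 = 0.209842 m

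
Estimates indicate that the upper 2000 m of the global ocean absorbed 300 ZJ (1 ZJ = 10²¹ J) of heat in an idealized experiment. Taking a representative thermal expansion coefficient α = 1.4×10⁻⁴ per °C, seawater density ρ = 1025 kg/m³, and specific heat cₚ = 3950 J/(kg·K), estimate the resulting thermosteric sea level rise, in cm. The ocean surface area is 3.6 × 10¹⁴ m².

Δh ≈ 2.88 cm

Per unit area: Q = 300×10²¹ / (3.6×10¹⁴) ≈ 8.333×10⁸ J/m²
Δh = αQ/(ρcₚ) = 1.4×10⁻⁴ × 8.333×10⁸ / (1025 × 3950) ≈ 0.028814 m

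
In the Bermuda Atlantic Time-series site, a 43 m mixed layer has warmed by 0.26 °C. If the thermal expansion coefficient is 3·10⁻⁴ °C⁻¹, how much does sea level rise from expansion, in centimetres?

about 0.335 cm

Δh = αΔT·H = 3×10⁻⁴ × 0.26 × 43 = 0.003354 m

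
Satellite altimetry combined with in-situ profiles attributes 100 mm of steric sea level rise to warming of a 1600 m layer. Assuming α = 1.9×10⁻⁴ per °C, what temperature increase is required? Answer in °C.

ΔT = Δh/(αH) = 0.1 / (1.9×10⁻⁴ × 1600) ≈ 0.3289 °C

0.329 °C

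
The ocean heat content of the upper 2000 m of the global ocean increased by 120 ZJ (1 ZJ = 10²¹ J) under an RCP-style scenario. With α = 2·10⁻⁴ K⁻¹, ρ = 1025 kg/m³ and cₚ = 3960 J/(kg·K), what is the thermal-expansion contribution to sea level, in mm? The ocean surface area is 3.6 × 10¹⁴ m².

Per unit area: Q = 120×10²¹ / (3.6×10¹⁴) ≈ 3.333×10⁸ J/m²
Δh = αQ/(ρcₚ) = 2×10⁻⁴ × 3.333×10⁸ / (1025 × 3960) ≈ 0.016423 m

Δh ≈ 16.4 mm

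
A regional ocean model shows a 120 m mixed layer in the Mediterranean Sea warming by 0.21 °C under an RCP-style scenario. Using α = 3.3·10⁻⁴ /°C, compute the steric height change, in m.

Δh = αΔT·H = 3.3×10⁻⁴ × 0.21 × 120 = 0.008316 m

Δh ≈ 0.00832 m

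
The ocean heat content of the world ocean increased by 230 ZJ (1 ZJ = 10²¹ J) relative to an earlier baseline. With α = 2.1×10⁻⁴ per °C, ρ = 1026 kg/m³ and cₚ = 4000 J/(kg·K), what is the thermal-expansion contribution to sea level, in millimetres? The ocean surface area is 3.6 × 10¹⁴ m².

Per unit area: Q = 230×10²¹ / (3.6×10¹⁴) ≈ 6.389×10⁸ J/m²
Δh = αQ/(ρcₚ) = 2.1×10⁻⁴ × 6.389×10⁸ / (1026 × 4000) ≈ 0.032692 m

Δh = 33 mm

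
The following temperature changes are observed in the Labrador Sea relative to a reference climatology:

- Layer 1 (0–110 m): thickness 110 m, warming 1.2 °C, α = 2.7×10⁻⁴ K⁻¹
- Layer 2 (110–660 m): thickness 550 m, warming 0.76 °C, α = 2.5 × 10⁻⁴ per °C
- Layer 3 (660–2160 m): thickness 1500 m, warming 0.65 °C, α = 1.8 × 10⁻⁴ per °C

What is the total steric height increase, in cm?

Δh ≈ 32 cm

Layer 1: 110 × 1.2 × 2.7×10⁻⁴ = 0.03564 m
Layer 2: 0.76 × 2.5×10⁻⁴ × 550 = 0.10450 m
Layer 3: 1.8×10⁻⁴ × 0.65 × 1500 = 0.17550 m
Δh = 0.03564 + 0.10450 + 0.17550 = 0.31564 m ≈ 32 cm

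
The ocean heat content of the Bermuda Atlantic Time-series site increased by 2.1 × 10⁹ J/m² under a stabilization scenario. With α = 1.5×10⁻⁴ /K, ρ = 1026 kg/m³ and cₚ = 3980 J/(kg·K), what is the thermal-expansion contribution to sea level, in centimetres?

Δh = αQ/(ρcₚ) = 1.5×10⁻⁴ × 2.1×10⁹ / (1026 × 3980) ≈ 0.07714 m

about 7.71 cm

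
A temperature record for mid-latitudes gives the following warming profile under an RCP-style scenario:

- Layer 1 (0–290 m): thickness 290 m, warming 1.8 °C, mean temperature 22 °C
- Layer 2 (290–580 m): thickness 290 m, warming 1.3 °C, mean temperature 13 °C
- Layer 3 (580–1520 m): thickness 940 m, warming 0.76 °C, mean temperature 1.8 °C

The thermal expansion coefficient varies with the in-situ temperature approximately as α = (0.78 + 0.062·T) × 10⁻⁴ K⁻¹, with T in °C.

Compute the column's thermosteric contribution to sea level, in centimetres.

Δh = 23.5 cm

Layer 1: α = (0.78 + 0.062×22)×10⁻⁴ = 2.144×10⁻⁴ K⁻¹
Layer 2: α = (0.78 + 0.062×13)×10⁻⁴ = 1.586×10⁻⁴ K⁻¹
Layer 3: α = (0.78 + 0.062×1.8)×10⁻⁴ = 0.8916×10⁻⁴ K⁻¹
2.144×10⁻⁴ × 1.8 × 290 = 0.1119168 m
290–580 m: 1.586×10⁻⁴ × 1.3 × 290 = 0.0597922 m
940 × 0.8916×10⁻⁴ × 0.76 = 0.063695904 m
Δh = 0.1119168 + 0.0597922 + 0.063695904 = 0.235404904 m ≈ 23.5 cm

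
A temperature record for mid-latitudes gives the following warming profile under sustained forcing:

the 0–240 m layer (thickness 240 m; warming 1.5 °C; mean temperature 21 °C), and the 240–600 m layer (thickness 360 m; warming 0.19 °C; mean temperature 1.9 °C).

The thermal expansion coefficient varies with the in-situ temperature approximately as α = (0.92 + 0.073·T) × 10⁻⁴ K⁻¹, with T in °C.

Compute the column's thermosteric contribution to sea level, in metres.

Δh ≈ 0.0955 m

Layer 1: α = (0.92 + 0.073×21)×10⁻⁴ = 2.453×10⁻⁴ K⁻¹
Layer 2: α = (0.92 + 0.073×1.9)×10⁻⁴ = 1.0587×10⁻⁴ K⁻¹
240 × 1.5 × 2.453×10⁻⁴ = 0.088308 m
Layer 2: 0.19 × 360 × 1.0587×10⁻⁴ = 0.007241508 m
Δh = 0.088308 + 0.007241508 = 0.095549508 m ≈ 0.0955 m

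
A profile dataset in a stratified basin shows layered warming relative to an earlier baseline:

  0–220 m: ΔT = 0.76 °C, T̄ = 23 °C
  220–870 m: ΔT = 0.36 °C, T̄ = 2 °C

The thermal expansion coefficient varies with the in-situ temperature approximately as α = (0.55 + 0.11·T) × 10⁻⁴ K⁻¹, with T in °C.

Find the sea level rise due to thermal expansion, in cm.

Layer 1: α = (0.55 + 0.11×23)×10⁻⁴ = 3.08×10⁻⁴ K⁻¹
Layer 2: α = (0.55 + 0.11×2)×10⁻⁴ = 0.77×10⁻⁴ K⁻¹
Layer 1: 3.08×10⁻⁴ × 220 × 0.76 = 0.0514976 m
220–870 m: 650 × 0.77×10⁻⁴ × 0.36 = 0.018018 m
Δh = 0.0514976 + 0.018018 = 0.0695156 m ≈ 7.0 cm

7.0 cm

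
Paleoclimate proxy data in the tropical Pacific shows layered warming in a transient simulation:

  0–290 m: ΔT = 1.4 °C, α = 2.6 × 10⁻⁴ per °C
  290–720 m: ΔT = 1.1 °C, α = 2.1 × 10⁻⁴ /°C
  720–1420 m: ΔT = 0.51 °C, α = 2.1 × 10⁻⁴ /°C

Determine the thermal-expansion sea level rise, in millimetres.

280 mm

0–290 m: 2.6×10⁻⁴ × 290 × 1.4 = 0.10556 m
Layer 2: 2.1×10⁻⁴ × 1.1 × 430 = 0.09933 m
0.51 × 2.1×10⁻⁴ × 700 = 0.07497 m
Δh = 0.10556 + 0.09933 + 0.07497 = 0.27986 m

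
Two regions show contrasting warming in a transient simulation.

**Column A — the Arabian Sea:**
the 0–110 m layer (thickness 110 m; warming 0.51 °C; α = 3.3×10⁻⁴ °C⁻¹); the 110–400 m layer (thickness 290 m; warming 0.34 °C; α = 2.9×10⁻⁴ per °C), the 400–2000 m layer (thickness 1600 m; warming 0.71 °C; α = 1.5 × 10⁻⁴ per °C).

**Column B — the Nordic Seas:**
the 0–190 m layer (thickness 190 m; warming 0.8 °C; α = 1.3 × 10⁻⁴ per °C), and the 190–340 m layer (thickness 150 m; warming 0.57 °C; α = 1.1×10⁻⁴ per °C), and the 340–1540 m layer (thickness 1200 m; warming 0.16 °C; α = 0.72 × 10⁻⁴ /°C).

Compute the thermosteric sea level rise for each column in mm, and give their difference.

A: 218 mm; B: 43.0 mm; difference 175 mm

A 0.51 × 3.3×10⁻⁴ × 110 = 0.018513 m
A 110–400 m: 290 × 2.9×10⁻⁴ × 0.34 = 0.028594 m
A Layer 3: 0.71 × 1600 × 1.5×10⁻⁴ = 0.17040 m
A total: 0.217507 m
B Layer 1: 0.8 × 190 × 1.3×10⁻⁴ = 0.01976 m
B 190–340 m: 150 × 0.57 × 1.1×10⁻⁴ = 0.009405 m
B 0.16 × 1200 × 0.72×10⁻⁴ = 0.013824 m
B total: 0.042989 m
Difference: 0.217507 − 0.042989 = 0.174518 m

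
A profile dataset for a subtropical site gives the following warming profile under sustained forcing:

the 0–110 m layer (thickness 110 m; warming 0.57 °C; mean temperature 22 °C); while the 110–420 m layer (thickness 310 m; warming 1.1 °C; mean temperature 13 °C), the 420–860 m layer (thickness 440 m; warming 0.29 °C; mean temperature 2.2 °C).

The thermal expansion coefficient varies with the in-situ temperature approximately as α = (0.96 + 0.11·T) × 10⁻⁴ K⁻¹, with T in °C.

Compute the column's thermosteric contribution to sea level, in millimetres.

118 mm

Layer 1: α = (0.96 + 0.11×22)×10⁻⁴ = 3.38×10⁻⁴ K⁻¹
Layer 2: α = (0.96 + 0.11×13)×10⁻⁴ = 2.39×10⁻⁴ K⁻¹
Layer 3: α = (0.96 + 0.11×2.2)×10⁻⁴ = 1.202×10⁻⁴ K⁻¹
Layer 1: 3.38×10⁻⁴ × 110 × 0.57 = 0.0211926 m
Layer 2: 1.1 × 2.39×10⁻⁴ × 310 = 0.081499 m
Layer 3: 1.202×10⁻⁴ × 440 × 0.29 = 0.01533752 m
Δh = 0.0211926 + 0.081499 + 0.01533752 = 0.11802912 m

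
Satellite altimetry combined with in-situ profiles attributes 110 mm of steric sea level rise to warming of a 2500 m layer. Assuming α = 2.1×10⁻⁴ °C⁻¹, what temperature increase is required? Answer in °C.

ΔT = Δh/(αH) = 0.11 / (2.1×10⁻⁴ × 2500) ≈ 0.2095 °C

ΔT ≈ 0.210 °C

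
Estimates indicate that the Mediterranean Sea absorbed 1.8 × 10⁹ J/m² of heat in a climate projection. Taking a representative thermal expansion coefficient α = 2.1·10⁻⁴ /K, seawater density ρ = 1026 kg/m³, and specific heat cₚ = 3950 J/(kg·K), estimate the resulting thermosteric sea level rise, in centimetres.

9.3 cm

Δh = αQ/(ρcₚ) = 2.1×10⁻⁴ × 1.8×10⁹ / (1026 × 3950) ≈ 0.093271 m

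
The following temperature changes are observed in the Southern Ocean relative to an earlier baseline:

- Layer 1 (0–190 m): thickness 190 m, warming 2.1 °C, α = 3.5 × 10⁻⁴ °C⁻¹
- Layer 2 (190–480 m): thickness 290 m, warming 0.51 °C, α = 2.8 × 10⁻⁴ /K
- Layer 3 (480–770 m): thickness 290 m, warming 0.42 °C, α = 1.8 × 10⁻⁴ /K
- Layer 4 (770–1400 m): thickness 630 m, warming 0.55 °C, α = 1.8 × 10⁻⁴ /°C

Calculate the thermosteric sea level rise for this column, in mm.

Δh ≈ 265 mm

190 × 2.1 × 3.5×10⁻⁴ = 0.13965 m
2.8×10⁻⁴ × 0.51 × 290 = 0.041412 m
480–770 m: 290 × 0.42 × 1.8×10⁻⁴ = 0.021924 m
Layer 4: 0.55 × 1.8×10⁻⁴ × 630 = 0.06237 m
Δh = 0.13965 + 0.041412 + 0.021924 + 0.06237 = 0.265356 m ≈ 265 mm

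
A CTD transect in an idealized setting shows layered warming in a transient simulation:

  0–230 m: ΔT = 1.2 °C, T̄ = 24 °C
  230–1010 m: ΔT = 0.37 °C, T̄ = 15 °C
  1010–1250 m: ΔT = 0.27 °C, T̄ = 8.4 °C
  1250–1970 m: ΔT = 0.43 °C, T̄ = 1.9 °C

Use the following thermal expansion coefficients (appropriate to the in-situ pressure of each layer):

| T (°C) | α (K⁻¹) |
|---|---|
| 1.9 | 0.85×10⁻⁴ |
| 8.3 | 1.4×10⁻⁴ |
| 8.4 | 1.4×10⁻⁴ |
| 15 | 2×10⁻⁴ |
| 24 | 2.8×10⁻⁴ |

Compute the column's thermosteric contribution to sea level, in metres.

Δh ≈ 0.170 m

Layer 1 at 24 °C → α = 2.8×10⁻⁴ K⁻¹
Layer 2 at 15 °C → α = 2×10⁻⁴ K⁻¹
Layer 3 at 8.4 °C → α = 1.4×10⁻⁴ K⁻¹
Layer 4 at 1.9 °C → α = 0.85×10⁻⁴ K⁻¹
230 × 2.8×10⁻⁴ × 1.2 = 0.07728 m
2×10⁻⁴ × 780 × 0.37 = 0.05772 m
0.27 × 1.4×10⁻⁴ × 240 = 0.009072 m
Layer 4: 0.85×10⁻⁴ × 720 × 0.43 = 0.026316 m
Δh = 0.07728 + 0.05772 + 0.009072 + 0.026316 = 0.170388 m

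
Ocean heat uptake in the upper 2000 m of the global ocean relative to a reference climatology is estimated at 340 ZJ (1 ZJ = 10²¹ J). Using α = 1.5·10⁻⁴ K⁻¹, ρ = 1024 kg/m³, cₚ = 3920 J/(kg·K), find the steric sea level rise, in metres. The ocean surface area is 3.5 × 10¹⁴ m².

0.0363 m

Per unit area: Q = 340×10²¹ / (3.5×10¹⁴) ≈ 9.714×10⁸ J/m²
Δh = αQ/(ρcₚ) = 1.5×10⁻⁴ × 9.714×10⁸ / (1024 × 3920) ≈ 0.03630 m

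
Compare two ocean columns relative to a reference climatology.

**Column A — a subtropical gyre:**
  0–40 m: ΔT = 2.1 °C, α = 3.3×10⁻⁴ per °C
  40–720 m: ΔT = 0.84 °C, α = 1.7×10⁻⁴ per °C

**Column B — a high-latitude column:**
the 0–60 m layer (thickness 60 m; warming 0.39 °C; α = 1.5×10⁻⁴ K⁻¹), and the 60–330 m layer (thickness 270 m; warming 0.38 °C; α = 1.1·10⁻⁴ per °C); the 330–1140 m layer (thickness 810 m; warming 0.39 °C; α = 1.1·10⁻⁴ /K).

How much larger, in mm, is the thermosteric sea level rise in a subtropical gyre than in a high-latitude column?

75 mm larger

A 3.3×10⁻⁴ × 40 × 2.1 = 0.02772 m
A Layer 2: 680 × 0.84 × 1.7×10⁻⁴ = 0.097104 m
A total: 0.124824 m
B 0–60 m: 0.39 × 60 × 1.5×10⁻⁴ = 0.00351 m
B 0.38 × 270 × 1.1×10⁻⁴ = 0.011286 m
B 0.39 × 810 × 1.1×10⁻⁴ = 0.034749 m
B total: 0.049545 m
Difference: 0.124824 − 0.049545 = 0.075279 m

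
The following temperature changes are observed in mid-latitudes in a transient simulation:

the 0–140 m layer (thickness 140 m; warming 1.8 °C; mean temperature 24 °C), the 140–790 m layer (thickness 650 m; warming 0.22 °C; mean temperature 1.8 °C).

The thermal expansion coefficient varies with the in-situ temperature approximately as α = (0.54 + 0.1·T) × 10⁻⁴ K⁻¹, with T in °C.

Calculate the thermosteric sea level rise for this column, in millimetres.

Layer 1: α = (0.54 + 0.1×24)×10⁻⁴ = 2.94×10⁻⁴ K⁻¹
Layer 2: α = (0.54 + 0.1×1.8)×10⁻⁴ = 0.72×10⁻⁴ K⁻¹
0–140 m: 1.8 × 140 × 2.94×10⁻⁴ = 0.074088 m
140–790 m: 0.72×10⁻⁴ × 0.22 × 650 = 0.010296 m
Δh = 0.074088 + 0.010296 = 0.084384 m

about 84 mm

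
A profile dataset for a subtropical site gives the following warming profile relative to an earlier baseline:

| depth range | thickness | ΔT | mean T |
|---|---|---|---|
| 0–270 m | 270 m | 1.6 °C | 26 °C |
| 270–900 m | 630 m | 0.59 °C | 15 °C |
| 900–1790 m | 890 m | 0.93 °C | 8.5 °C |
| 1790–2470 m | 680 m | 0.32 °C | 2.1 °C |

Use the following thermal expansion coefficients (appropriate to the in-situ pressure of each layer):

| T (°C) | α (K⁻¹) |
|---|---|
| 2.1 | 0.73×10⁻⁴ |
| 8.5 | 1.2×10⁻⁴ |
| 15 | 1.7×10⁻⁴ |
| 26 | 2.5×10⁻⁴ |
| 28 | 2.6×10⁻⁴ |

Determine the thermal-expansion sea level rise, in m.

0.286 m

Layer 1 at 26 °C → α = 2.5×10⁻⁴ K⁻¹
Layer 2 at 15 °C → α = 1.7×10⁻⁴ K⁻¹
Layer 3 at 8.5 °C → α = 1.2×10⁻⁴ K⁻¹
Layer 4 at 2.1 °C → α = 0.73×10⁻⁴ K⁻¹
0–270 m: 2.5×10⁻⁴ × 270 × 1.6 = 0.10800 m
0.59 × 1.7×10⁻⁴ × 630 = 0.063189 m
900–1790 m: 890 × 0.93 × 1.2×10⁻⁴ = 0.099324 m
0.73×10⁻⁴ × 680 × 0.32 = 0.0158848 m
Δh = 0.10800 + 0.063189 + 0.099324 + 0.0158848 = 0.2863978 m ≈ 0.286 m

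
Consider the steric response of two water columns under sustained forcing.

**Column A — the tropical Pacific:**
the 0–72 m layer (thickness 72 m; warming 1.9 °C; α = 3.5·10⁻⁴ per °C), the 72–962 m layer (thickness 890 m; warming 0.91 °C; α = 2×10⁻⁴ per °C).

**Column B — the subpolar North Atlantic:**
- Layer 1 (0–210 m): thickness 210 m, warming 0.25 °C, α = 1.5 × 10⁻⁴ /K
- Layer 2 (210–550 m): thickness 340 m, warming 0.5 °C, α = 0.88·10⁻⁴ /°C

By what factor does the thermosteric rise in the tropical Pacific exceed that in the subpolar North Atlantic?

a factor of 9.19

A 72 × 3.5×10⁻⁴ × 1.9 = 0.04788 m
A 72–962 m: 890 × 2×10⁻⁴ × 0.91 = 0.16198 m
A total: 0.20986 m
B 1.5×10⁻⁴ × 0.25 × 210 = 0.007875 m
B 340 × 0.88×10⁻⁴ × 0.5 = 0.01496 m
B total: 0.022835 m
Ratio: 0.20986 / 0.022835 ≈ 9.190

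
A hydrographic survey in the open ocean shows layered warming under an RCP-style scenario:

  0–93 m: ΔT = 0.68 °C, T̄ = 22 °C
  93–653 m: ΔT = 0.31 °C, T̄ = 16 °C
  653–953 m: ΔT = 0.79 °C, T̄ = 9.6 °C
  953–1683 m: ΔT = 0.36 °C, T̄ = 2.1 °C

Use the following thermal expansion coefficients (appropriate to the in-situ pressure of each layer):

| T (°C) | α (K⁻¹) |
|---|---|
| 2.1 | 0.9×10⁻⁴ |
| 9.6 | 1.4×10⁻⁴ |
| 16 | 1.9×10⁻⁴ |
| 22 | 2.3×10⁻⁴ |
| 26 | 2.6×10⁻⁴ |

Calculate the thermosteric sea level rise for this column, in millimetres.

104 mm of thermosteric rise

Layer 1 at 22 °C → α = 2.3×10⁻⁴ K⁻¹
Layer 2 at 16 °C → α = 1.9×10⁻⁴ K⁻¹
Layer 3 at 9.6 °C → α = 1.4×10⁻⁴ K⁻¹
Layer 4 at 2.1 °C → α = 0.9×10⁻⁴ K⁻¹
Layer 1: 2.3×10⁻⁴ × 0.68 × 93 = 0.0145452 m
93–653 m: 560 × 0.31 × 1.9×10⁻⁴ = 0.032984 m
653–953 m: 300 × 1.4×10⁻⁴ × 0.79 = 0.03318 m
Layer 4: 0.36 × 0.9×10⁻⁴ × 730 = 0.023652 m
Δh = 0.0145452 + 0.032984 + 0.03318 + 0.023652 = 0.1043612 m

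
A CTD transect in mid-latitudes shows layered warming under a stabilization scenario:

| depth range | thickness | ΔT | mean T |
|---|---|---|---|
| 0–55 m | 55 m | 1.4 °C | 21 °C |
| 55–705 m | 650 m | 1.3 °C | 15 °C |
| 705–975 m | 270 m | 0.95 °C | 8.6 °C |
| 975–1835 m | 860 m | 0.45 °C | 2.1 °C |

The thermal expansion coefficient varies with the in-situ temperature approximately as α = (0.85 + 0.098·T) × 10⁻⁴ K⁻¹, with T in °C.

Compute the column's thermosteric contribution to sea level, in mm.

about 300 mm

Layer 1: α = (0.85 + 0.098×21)×10⁻⁴ = 2.908×10⁻⁴ K⁻¹
Layer 2: α = (0.85 + 0.098×15)×10⁻⁴ = 2.32×10⁻⁴ K⁻¹
Layer 3: α = (0.85 + 0.098×8.6)×10⁻⁴ = 1.6928×10⁻⁴ K⁻¹
Layer 4: α = (0.85 + 0.098×2.1)×10⁻⁴ = 1.0558×10⁻⁴ K⁻¹
0–55 m: 2.908×10⁻⁴ × 1.4 × 55 = 0.0223916 m
1.3 × 2.32×10⁻⁴ × 650 = 0.19604 m
0.95 × 1.6928×10⁻⁴ × 270 = 0.04342032 m
Layer 4: 860 × 0.45 × 1.0558×10⁻⁴ = 0.04085946 m
Δh = 0.0223916 + 0.19604 + 0.04342032 + 0.04085946 = 0.30271138 m ≈ 300 mm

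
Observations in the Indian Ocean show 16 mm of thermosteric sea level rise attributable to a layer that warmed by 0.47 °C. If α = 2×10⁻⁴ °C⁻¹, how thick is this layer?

H ≈ 170 m

H = Δh/(αΔT) = 0.016 / (2×10⁻⁴ × 0.47) ≈ 170.2 m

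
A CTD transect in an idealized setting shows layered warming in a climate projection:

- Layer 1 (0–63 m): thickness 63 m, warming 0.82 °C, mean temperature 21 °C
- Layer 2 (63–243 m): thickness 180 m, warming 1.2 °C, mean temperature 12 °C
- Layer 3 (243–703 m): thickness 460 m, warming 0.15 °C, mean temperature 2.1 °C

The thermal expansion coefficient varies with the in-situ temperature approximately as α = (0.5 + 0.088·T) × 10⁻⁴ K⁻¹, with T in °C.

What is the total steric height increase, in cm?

Layer 1: α = (0.5 + 0.088×21)×10⁻⁴ = 2.348×10⁻⁴ K⁻¹
Layer 2: α = (0.5 + 0.088×12)×10⁻⁴ = 1.556×10⁻⁴ K⁻¹
Layer 3: α = (0.5 + 0.088×2.1)×10⁻⁴ = 0.6848×10⁻⁴ K⁻¹
Layer 1: 0.82 × 2.348×10⁻⁴ × 63 = 0.012129768 m
63–243 m: 1.556×10⁻⁴ × 180 × 1.2 = 0.0336096 m
Layer 3: 0.15 × 460 × 0.6848×10⁻⁴ = 0.00472512 m
Δh = 0.012129768 + 0.0336096 + 0.00472512 = 0.050464488 m ≈ 5.05 cm

5.05 cm of thermosteric rise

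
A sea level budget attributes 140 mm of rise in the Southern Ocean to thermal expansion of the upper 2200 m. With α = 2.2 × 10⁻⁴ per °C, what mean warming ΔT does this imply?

ΔT ≈ 0.29 °C

ΔT = Δh/(αH) = 0.14 / (2.2×10⁻⁴ × 2200) ≈ 0.2893 °C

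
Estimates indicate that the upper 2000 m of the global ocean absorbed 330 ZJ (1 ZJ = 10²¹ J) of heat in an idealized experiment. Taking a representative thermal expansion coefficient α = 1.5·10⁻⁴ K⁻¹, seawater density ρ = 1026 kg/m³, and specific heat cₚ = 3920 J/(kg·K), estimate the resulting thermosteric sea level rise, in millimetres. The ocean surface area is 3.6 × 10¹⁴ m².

Per unit area: Q = 330×10²¹ / (3.6×10¹⁴) ≈ 9.167×10⁸ J/m²
Δh = αQ/(ρcₚ) = 1.5×10⁻⁴ × 9.167×10⁸ / (1026 × 3920) ≈ 0.034189 m

34 mm of thermosteric rise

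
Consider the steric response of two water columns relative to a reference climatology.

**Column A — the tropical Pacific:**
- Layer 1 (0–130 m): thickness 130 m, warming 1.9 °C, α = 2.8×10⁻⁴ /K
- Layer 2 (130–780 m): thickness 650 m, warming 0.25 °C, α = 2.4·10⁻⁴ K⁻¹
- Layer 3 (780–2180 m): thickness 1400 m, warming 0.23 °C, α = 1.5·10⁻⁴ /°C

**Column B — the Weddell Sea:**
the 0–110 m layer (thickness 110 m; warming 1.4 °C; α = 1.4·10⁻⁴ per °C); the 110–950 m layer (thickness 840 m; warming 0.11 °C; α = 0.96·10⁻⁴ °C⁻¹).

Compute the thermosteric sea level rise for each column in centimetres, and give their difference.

A 130 × 2.8×10⁻⁴ × 1.9 = 0.06916 m
A Layer 2: 0.25 × 2.4×10⁻⁴ × 650 = 0.03900 m
A 1400 × 0.23 × 1.5×10⁻⁴ = 0.04830 m
A total: 0.15646 m
B 0–110 m: 1.4 × 110 × 1.4×10⁻⁴ = 0.02156 m
B Layer 2: 0.11 × 840 × 0.96×10⁻⁴ = 0.0088704 m
B total: 0.0304304 m
Difference: 0.15646 − 0.0304304 = 0.1260296 m

A: 16 cm; B: 3.0 cm; difference 13 cm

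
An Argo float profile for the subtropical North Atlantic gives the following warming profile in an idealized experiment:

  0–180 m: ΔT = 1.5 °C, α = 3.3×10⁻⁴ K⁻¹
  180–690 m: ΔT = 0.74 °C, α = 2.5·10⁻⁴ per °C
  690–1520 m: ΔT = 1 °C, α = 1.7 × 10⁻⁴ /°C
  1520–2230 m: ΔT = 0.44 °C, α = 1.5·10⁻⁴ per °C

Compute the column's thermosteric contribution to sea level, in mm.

about 371 mm

Layer 1: 180 × 1.5 × 3.3×10⁻⁴ = 0.08910 m
180–690 m: 2.5×10⁻⁴ × 510 × 0.74 = 0.09435 m
690–1520 m: 1.7×10⁻⁴ × 830 × 1 = 0.14110 m
Layer 4: 710 × 1.5×10⁻⁴ × 0.44 = 0.04686 m
Δh = 0.08910 + 0.09435 + 0.14110 + 0.04686 = 0.37141 m ≈ 371 mm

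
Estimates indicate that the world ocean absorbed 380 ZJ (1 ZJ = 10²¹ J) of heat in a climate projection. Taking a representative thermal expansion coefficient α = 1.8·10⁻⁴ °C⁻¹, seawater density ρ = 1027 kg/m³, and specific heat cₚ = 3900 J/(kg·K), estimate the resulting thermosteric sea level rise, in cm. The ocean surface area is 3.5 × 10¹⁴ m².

4.88 cm of thermosteric rise

Per unit area: Q = 380×10²¹ / (3.5×10¹⁴) ≈ 1.086×10⁹ J/m²
Δh = αQ/(ρcₚ) = 1.8×10⁻⁴ × 1.086×10⁹ / (1027 × 3900) ≈ 0.048805 m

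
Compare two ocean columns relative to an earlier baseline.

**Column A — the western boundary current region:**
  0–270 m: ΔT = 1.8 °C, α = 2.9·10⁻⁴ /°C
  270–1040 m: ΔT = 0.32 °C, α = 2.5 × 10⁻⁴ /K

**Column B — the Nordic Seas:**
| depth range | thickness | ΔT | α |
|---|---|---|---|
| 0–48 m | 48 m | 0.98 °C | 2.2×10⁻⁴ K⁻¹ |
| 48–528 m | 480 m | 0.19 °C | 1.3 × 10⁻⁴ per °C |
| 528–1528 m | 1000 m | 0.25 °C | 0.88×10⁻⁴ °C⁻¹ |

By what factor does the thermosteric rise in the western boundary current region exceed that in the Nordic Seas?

≈ 4.58×

A 0–270 m: 1.8 × 270 × 2.9×10⁻⁴ = 0.14094 m
A 270–1040 m: 2.5×10⁻⁴ × 0.32 × 770 = 0.06160 m
A total: 0.20254 m
B 0–48 m: 2.2×10⁻⁴ × 0.98 × 48 = 0.0103488 m
B 1.3×10⁻⁴ × 0.19 × 480 = 0.011856 m
B 0.88×10⁻⁴ × 0.25 × 1000 = 0.02200 m
B total: 0.0442048 m
Ratio: 0.20254 / 0.0442048 ≈ 4.582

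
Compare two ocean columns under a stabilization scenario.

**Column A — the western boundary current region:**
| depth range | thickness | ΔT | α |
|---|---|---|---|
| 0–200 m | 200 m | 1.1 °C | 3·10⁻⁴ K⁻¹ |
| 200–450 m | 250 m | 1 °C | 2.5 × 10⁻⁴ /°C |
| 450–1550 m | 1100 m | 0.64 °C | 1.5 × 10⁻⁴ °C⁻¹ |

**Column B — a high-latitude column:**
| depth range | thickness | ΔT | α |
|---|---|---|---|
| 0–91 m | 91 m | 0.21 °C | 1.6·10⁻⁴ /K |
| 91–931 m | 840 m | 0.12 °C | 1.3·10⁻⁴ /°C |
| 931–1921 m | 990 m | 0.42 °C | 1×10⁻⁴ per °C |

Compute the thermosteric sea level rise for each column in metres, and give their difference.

Δh_A ≈ 0.23 m, Δh_B ≈ 0.058 m; difference ≈ 0.18 m

A 1.1 × 3×10⁻⁴ × 200 = 0.06600 m
A 200–450 m: 1 × 250 × 2.5×10⁻⁴ = 0.06250 m
A 1100 × 1.5×10⁻⁴ × 0.64 = 0.10560 m
A total: 0.23410 m
B 0.21 × 1.6×10⁻⁴ × 91 = 0.0030576 m
B Layer 2: 840 × 1.3×10⁻⁴ × 0.12 = 0.013104 m
B 931–1921 m: 1×10⁻⁴ × 990 × 0.42 = 0.04158 m
B total: 0.0577416 m
Difference: 0.23410 − 0.0577416 = 0.1763584 m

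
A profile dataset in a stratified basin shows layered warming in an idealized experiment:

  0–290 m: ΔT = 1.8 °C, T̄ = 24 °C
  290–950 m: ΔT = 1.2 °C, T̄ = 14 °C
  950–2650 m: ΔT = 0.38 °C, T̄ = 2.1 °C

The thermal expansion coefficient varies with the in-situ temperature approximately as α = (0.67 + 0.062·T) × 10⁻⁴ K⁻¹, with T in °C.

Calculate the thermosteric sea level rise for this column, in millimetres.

about 286 mm

Layer 1: α = (0.67 + 0.062×24)×10⁻⁴ = 2.158×10⁻⁴ K⁻¹
Layer 2: α = (0.67 + 0.062×14)×10⁻⁴ = 1.538×10⁻⁴ K⁻¹
Layer 3: α = (0.67 + 0.062×2.1)×10⁻⁴ = 0.8002×10⁻⁴ K⁻¹
0–290 m: 2.158×10⁻⁴ × 290 × 1.8 = 0.1126476 m
290–950 m: 1.2 × 1.538×10⁻⁴ × 660 = 0.1218096 m
Layer 3: 1700 × 0.8002×10⁻⁴ × 0.38 = 0.05169292 m
Δh = 0.1126476 + 0.1218096 + 0.05169292 = 0.28615012 m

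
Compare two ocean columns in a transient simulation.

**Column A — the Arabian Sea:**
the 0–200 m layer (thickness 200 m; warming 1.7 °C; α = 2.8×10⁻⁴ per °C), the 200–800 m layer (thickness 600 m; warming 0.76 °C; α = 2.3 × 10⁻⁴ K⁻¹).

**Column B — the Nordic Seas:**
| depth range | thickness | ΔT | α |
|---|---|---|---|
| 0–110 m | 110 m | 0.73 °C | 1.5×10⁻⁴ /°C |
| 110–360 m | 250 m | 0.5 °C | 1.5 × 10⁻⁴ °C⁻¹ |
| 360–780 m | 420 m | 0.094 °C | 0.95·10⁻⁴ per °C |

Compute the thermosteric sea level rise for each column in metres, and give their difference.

Δh_A ≈ 0.20 m, Δh_B ≈ 0.035 m; difference ≈ 0.17 m

A 1.7 × 200 × 2.8×10⁻⁴ = 0.09520 m
A 0.76 × 600 × 2.3×10⁻⁴ = 0.10488 m
A total: 0.20008 m
B 0–110 m: 1.5×10⁻⁴ × 0.73 × 110 = 0.012045 m
B 110–360 m: 0.5 × 1.5×10⁻⁴ × 250 = 0.01875 m
B 420 × 0.95×10⁻⁴ × 0.094 = 0.0037506 m
B total: 0.0345456 m
Difference: 0.20008 − 0.0345456 = 0.1655344 m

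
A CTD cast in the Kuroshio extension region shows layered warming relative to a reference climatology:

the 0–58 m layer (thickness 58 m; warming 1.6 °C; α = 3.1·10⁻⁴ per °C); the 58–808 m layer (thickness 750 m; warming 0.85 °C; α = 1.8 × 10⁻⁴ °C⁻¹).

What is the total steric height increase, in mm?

Layer 1: 1.6 × 3.1×10⁻⁴ × 58 = 0.028768 m
58–808 m: 750 × 0.85 × 1.8×10⁻⁴ = 0.11475 m
Δh = 0.028768 + 0.11475 = 0.143518 m

140 mm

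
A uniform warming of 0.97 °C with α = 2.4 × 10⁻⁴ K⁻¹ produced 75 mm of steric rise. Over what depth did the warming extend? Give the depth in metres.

H = Δh/(αΔT) = 0.075 / (2.4×10⁻⁴ × 0.97) ≈ 322.2 m

H ≈ 322 m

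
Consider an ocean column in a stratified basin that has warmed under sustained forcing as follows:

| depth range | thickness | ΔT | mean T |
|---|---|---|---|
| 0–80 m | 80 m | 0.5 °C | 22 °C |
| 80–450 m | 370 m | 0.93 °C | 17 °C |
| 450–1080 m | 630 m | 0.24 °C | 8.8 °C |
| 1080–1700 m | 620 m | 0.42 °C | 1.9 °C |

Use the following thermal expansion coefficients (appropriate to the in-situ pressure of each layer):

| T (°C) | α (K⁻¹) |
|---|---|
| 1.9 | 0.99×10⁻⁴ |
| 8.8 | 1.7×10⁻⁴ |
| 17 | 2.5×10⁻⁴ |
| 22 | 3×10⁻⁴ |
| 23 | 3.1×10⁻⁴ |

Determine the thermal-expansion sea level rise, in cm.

Layer 1 at 22 °C → α = 3×10⁻⁴ K⁻¹
Layer 2 at 17 °C → α = 2.5×10⁻⁴ K⁻¹
Layer 3 at 8.8 °C → α = 1.7×10⁻⁴ K⁻¹
Layer 4 at 1.9 °C → α = 0.99×10⁻⁴ K⁻¹
0–80 m: 80 × 0.5 × 3×10⁻⁴ = 0.01200 m
370 × 2.5×10⁻⁴ × 0.93 = 0.086025 m
0.24 × 1.7×10⁻⁴ × 630 = 0.025704 m
1080–1700 m: 0.99×10⁻⁴ × 0.42 × 620 = 0.0257796 m
Δh = 0.01200 + 0.086025 + 0.025704 + 0.0257796 = 0.1495086 m ≈ 15.0 cm

about 15.0 cm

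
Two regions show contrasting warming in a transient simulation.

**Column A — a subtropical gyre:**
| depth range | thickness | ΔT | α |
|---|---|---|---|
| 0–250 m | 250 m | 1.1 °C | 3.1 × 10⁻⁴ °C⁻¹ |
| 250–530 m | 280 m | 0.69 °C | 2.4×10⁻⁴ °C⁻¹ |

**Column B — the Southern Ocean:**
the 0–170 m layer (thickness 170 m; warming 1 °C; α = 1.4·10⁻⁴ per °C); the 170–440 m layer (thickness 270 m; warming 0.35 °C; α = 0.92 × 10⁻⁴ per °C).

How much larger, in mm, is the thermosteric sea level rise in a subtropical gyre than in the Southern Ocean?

Δh_A − Δh_B ≈ 99.1 mm

A 0–250 m: 250 × 3.1×10⁻⁴ × 1.1 = 0.08525 m
A Layer 2: 280 × 0.69 × 2.4×10⁻⁴ = 0.046368 m
A total: 0.131618 m
B Layer 1: 1.4×10⁻⁴ × 170 × 1 = 0.02380 m
B Layer 2: 0.35 × 0.92×10⁻⁴ × 270 = 0.008694 m
B total: 0.032494 m
Difference: 0.131618 − 0.032494 = 0.099124 m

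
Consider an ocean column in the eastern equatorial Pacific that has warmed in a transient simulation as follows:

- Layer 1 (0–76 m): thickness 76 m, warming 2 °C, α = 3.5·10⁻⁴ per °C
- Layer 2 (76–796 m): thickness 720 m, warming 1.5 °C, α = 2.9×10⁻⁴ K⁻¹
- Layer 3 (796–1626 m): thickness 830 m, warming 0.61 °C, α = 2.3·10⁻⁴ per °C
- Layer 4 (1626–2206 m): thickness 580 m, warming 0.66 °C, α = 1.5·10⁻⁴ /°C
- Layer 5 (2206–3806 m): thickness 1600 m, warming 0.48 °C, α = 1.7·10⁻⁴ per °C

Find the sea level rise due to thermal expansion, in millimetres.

Δh = 670 mm

2 × 76 × 3.5×10⁻⁴ = 0.05320 m
Layer 2: 720 × 1.5 × 2.9×10⁻⁴ = 0.31320 m
796–1626 m: 2.3×10⁻⁴ × 830 × 0.61 = 0.116449 m
Layer 4: 580 × 1.5×10⁻⁴ × 0.66 = 0.05742 m
1.7×10⁻⁴ × 0.48 × 1600 = 0.13056 m
Δh = 0.05320 + 0.31320 + 0.116449 + 0.05742 + 0.13056 = 0.670829 m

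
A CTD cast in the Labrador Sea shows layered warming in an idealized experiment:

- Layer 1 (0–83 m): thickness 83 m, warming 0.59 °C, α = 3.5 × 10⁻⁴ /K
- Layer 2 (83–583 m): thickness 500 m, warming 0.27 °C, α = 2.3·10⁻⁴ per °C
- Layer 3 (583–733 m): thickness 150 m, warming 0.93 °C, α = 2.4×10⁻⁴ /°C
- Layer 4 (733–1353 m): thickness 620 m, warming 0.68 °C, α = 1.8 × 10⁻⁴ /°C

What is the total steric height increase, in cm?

83 × 0.59 × 3.5×10⁻⁴ = 0.0171395 m
Layer 2: 500 × 2.3×10⁻⁴ × 0.27 = 0.03105 m
2.4×10⁻⁴ × 150 × 0.93 = 0.03348 m
0.68 × 1.8×10⁻⁴ × 620 = 0.075888 m
Δh = 0.0171395 + 0.03105 + 0.03348 + 0.075888 = 0.1575575 m

15.8 cm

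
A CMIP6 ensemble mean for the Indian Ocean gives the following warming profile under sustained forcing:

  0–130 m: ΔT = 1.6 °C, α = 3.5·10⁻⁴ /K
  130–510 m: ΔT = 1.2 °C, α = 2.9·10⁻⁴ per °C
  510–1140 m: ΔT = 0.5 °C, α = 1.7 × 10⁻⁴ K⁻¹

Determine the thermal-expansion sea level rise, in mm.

0–130 m: 3.5×10⁻⁴ × 130 × 1.6 = 0.07280 m
Layer 2: 1.2 × 380 × 2.9×10⁻⁴ = 0.13224 m
Layer 3: 630 × 0.5 × 1.7×10⁻⁴ = 0.05355 m
Δh = 0.07280 + 0.13224 + 0.05355 = 0.25859 m

259 mm of thermosteric rise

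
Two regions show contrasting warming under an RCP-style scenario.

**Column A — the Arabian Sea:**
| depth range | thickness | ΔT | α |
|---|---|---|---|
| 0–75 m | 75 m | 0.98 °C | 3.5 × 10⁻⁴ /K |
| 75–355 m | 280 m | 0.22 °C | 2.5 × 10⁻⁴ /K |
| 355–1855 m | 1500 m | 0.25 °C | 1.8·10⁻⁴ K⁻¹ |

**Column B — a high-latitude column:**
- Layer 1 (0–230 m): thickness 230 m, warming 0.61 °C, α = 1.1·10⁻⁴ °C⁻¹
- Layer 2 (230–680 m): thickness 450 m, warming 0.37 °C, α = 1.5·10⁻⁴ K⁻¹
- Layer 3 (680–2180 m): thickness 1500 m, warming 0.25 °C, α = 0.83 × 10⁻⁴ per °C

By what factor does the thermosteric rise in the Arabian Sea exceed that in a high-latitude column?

A 75 × 0.98 × 3.5×10⁻⁴ = 0.025725 m
A 75–355 m: 2.5×10⁻⁴ × 0.22 × 280 = 0.01540 m
A Layer 3: 1.8×10⁻⁴ × 0.25 × 1500 = 0.06750 m
A total: 0.108625 m
B 0–230 m: 1.1×10⁻⁴ × 230 × 0.61 = 0.015433 m
B 0.37 × 1.5×10⁻⁴ × 450 = 0.024975 m
B 680–2180 m: 0.83×10⁻⁴ × 1500 × 0.25 = 0.031125 m
B total: 0.071533 m
Ratio: 0.108625 / 0.071533 ≈ 1.519

a factor of 1.52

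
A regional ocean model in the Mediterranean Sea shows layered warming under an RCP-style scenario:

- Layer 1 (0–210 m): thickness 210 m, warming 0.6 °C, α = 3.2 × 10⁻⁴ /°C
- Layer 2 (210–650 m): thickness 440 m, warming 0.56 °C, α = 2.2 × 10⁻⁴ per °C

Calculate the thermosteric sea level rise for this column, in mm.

3.2×10⁻⁴ × 0.6 × 210 = 0.04032 m
Layer 2: 0.56 × 2.2×10⁻⁴ × 440 = 0.054208 m
Δh = 0.04032 + 0.054208 = 0.094528 m

95 mm of thermosteric rise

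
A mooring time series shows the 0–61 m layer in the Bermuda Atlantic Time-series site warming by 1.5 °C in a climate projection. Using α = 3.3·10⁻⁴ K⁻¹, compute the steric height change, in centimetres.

Δh = αΔT·H = 3.3×10⁻⁴ × 1.5 × 61 = 0.030195 m

about 3.02 cm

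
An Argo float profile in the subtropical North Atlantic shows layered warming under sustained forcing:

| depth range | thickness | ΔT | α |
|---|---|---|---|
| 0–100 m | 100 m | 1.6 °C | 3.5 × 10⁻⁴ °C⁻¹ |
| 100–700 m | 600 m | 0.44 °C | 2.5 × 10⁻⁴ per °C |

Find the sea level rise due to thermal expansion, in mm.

Layer 1: 3.5×10⁻⁴ × 1.6 × 100 = 0.05600 m
100–700 m: 0.44 × 2.5×10⁻⁴ × 600 = 0.06600 m
Δh = 0.05600 + 0.06600 = 0.12200 m

Δh ≈ 122 mm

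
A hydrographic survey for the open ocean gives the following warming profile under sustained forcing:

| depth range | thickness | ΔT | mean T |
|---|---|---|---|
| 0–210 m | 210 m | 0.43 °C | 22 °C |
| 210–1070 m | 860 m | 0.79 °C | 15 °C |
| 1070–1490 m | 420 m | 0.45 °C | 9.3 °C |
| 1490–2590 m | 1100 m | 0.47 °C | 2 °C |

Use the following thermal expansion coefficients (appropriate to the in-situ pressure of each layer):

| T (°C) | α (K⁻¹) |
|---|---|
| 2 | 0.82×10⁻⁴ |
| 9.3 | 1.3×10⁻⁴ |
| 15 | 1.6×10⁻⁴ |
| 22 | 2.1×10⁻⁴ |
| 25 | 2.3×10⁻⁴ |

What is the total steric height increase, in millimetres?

Layer 1 at 22 °C → α = 2.1×10⁻⁴ K⁻¹
Layer 2 at 15 °C → α = 1.6×10⁻⁴ K⁻¹
Layer 3 at 9.3 °C → α = 1.3×10⁻⁴ K⁻¹
Layer 4 at 2 °C → α = 0.82×10⁻⁴ K⁻¹
Layer 1: 210 × 0.43 × 2.1×10⁻⁴ = 0.018963 m
860 × 1.6×10⁻⁴ × 0.79 = 0.108704 m
Layer 3: 0.45 × 420 × 1.3×10⁻⁴ = 0.02457 m
Layer 4: 0.47 × 1100 × 0.82×10⁻⁴ = 0.042394 m
Δh = 0.018963 + 0.108704 + 0.02457 + 0.042394 = 0.194631 m

195 mm of thermosteric rise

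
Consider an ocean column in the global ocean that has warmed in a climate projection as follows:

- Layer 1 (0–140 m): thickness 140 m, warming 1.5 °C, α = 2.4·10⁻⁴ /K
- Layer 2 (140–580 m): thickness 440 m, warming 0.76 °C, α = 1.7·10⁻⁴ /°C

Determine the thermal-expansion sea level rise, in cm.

Layer 1: 140 × 2.4×10⁻⁴ × 1.5 = 0.05040 m
0.76 × 1.7×10⁻⁴ × 440 = 0.056848 m
Δh = 0.05040 + 0.056848 = 0.107248 m ≈ 11 cm

about 11 cm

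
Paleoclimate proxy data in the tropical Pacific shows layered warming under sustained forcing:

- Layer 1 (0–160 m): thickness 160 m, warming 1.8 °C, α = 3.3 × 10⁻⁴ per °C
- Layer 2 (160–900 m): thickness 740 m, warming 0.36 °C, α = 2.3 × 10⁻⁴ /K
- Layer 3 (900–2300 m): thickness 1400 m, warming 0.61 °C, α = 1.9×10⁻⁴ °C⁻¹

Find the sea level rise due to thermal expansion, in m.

0.32 m

Layer 1: 160 × 1.8 × 3.3×10⁻⁴ = 0.09504 m
160–900 m: 2.3×10⁻⁴ × 0.36 × 740 = 0.061272 m
Layer 3: 1.9×10⁻⁴ × 0.61 × 1400 = 0.16226 m
Δh = 0.09504 + 0.061272 + 0.16226 = 0.318572 m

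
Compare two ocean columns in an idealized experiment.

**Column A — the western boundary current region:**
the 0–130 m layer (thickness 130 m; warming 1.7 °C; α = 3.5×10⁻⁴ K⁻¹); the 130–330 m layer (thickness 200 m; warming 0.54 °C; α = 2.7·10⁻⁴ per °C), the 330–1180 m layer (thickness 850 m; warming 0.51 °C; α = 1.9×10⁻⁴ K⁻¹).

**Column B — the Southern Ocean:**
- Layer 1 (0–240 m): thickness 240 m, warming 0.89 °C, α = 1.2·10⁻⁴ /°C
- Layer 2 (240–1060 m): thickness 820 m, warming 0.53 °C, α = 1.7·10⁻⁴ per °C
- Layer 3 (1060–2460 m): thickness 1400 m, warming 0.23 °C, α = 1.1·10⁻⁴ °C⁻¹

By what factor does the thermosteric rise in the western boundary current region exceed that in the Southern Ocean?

A 0–130 m: 3.5×10⁻⁴ × 130 × 1.7 = 0.07735 m
A 130–330 m: 0.54 × 200 × 2.7×10⁻⁴ = 0.02916 m
A 850 × 0.51 × 1.9×10⁻⁴ = 0.082365 m
A total: 0.188875 m
B Layer 1: 0.89 × 240 × 1.2×10⁻⁴ = 0.025632 m
B 240–1060 m: 0.53 × 1.7×10⁻⁴ × 820 = 0.073882 m
B 1.1×10⁻⁴ × 0.23 × 1400 = 0.03542 m
B total: 0.134934 m
Ratio: 0.188875 / 0.134934 ≈ 1.400

≈ 1.4×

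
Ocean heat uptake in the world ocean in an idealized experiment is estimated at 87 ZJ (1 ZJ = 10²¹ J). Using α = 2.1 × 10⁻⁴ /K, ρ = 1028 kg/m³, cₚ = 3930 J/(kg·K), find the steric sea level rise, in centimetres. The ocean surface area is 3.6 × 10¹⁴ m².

Per unit area: Q = 87×10²¹ / (3.6×10¹⁴) ≈ 2.417×10⁸ J/m²
Δh = αQ/(ρcₚ) = 2.1×10⁻⁴ × 2.417×10⁸ / (1028 × 3930) ≈ 0.012563 m

1.3 cm of thermosteric rise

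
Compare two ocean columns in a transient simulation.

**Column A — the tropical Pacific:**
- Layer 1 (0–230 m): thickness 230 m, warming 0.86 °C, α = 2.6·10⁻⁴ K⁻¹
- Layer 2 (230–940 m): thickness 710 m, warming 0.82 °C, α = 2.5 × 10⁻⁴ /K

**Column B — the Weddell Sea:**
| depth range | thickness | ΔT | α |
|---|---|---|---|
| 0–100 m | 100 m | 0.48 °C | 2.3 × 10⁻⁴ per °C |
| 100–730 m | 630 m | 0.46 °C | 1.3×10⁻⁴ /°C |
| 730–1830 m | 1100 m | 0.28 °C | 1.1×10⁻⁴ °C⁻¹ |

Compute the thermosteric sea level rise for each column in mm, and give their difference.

A Layer 1: 230 × 2.6×10⁻⁴ × 0.86 = 0.051428 m
A 230–940 m: 0.82 × 710 × 2.5×10⁻⁴ = 0.14555 m
A total: 0.196978 m
B 2.3×10⁻⁴ × 100 × 0.48 = 0.01104 m
B 0.46 × 1.3×10⁻⁴ × 630 = 0.037674 m
B 730–1830 m: 1100 × 0.28 × 1.1×10⁻⁴ = 0.03388 m
B total: 0.082594 m
Difference: 0.196978 − 0.082594 = 0.114384 m

A: 200 mm; B: 83 mm; difference 110 mm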